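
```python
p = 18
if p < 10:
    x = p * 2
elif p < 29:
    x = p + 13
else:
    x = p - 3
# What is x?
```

Trace (tracking x):
p = 18  # -> p = 18
if p < 10:  # condition is False
elif p < 29:  # condition is True
    x = p + 13  # -> x = 31

Answer: 31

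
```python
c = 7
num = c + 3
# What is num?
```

Trace (tracking num):
c = 7  # -> c = 7
num = c + 3  # -> num = 10

Answer: 10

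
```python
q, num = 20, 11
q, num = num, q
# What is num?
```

Answer: 20

Derivation:
Trace (tracking num):
q, num = (20, 11)  # -> q = 20, num = 11
q, num = (num, q)  # -> q = 11, num = 20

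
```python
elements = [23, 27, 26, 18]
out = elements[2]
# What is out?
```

Answer: 26

Derivation:
Trace (tracking out):
elements = [23, 27, 26, 18]  # -> elements = [23, 27, 26, 18]
out = elements[2]  # -> out = 26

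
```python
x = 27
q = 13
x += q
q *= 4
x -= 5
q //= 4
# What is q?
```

Trace (tracking q):
x = 27  # -> x = 27
q = 13  # -> q = 13
x += q  # -> x = 40
q *= 4  # -> q = 52
x -= 5  # -> x = 35
q //= 4  # -> q = 13

Answer: 13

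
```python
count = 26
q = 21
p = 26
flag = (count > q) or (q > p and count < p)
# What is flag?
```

Trace (tracking flag):
count = 26  # -> count = 26
q = 21  # -> q = 21
p = 26  # -> p = 26
flag = count > q or (q > p and count < p)  # -> flag = True

Answer: True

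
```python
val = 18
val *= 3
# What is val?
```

Answer: 54

Derivation:
Trace (tracking val):
val = 18  # -> val = 18
val *= 3  # -> val = 54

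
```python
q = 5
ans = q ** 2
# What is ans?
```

Answer: 25

Derivation:
Trace (tracking ans):
q = 5  # -> q = 5
ans = q ** 2  # -> ans = 25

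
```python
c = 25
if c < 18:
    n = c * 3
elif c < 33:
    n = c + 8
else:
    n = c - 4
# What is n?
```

Answer: 33

Derivation:
Trace (tracking n):
c = 25  # -> c = 25
if c < 18:  # condition is False
elif c < 33:  # condition is True
    n = c + 8  # -> n = 33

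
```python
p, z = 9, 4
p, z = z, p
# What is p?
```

Trace (tracking p):
p, z = (9, 4)  # -> p = 9, z = 4
p, z = (z, p)  # -> p = 4, z = 9

Answer: 4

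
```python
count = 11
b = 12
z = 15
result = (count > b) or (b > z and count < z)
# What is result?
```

Trace (tracking result):
count = 11  # -> count = 11
b = 12  # -> b = 12
z = 15  # -> z = 15
result = count > b or (b > z and count < z)  # -> result = False

Answer: False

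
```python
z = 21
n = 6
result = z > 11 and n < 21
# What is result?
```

Trace (tracking result):
z = 21  # -> z = 21
n = 6  # -> n = 6
result = z > 11 and n < 21  # -> result = True

Answer: True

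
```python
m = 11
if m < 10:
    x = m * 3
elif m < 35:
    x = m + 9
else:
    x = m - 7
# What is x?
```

Trace (tracking x):
m = 11  # -> m = 11
if m < 10:  # condition is False
elif m < 35:  # condition is True
    x = m + 9  # -> x = 20

Answer: 20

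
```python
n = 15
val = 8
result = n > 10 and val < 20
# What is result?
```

Trace (tracking result):
n = 15  # -> n = 15
val = 8  # -> val = 8
result = n > 10 and val < 20  # -> result = True

Answer: True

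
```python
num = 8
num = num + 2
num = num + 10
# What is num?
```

Trace (tracking num):
num = 8  # -> num = 8
num = num + 2  # -> num = 10
num = num + 10  # -> num = 20

Answer: 20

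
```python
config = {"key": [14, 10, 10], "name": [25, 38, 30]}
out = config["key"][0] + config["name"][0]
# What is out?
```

Trace (tracking out):
config = {'key': [14, 10, 10], 'name': [25, 38, 30]}  # -> config = {'key': [14, 10, 10], 'name': [25, 38, 30]}
out = config['key'][0] + config['name'][0]  # -> out = 39

Answer: 39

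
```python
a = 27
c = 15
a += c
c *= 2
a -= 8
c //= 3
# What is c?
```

Trace (tracking c):
a = 27  # -> a = 27
c = 15  # -> c = 15
a += c  # -> a = 42
c *= 2  # -> c = 30
a -= 8  # -> a = 34
c //= 3  # -> c = 10

Answer: 10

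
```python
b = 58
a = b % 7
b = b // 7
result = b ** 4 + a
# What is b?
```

Trace (tracking b):
b = 58  # -> b = 58
a = b % 7  # -> a = 2
b = b // 7  # -> b = 8
result = b ** 4 + a  # -> result = 4098

Answer: 8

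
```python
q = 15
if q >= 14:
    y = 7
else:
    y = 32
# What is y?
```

Trace (tracking y):
q = 15  # -> q = 15
if q >= 14:  # condition is True
    y = 7  # -> y = 7

Answer: 7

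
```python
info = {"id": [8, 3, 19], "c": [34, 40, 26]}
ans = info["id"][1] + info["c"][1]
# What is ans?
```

Trace (tracking ans):
info = {'id': [8, 3, 19], 'c': [34, 40, 26]}  # -> info = {'id': [8, 3, 19], 'c': [34, 40, 26]}
ans = info['id'][1] + info['c'][1]  # -> ans = 43

Answer: 43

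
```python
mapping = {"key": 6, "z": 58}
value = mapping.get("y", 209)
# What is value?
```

Answer: 209

Derivation:
Trace (tracking value):
mapping = {'key': 6, 'z': 58}  # -> mapping = {'key': 6, 'z': 58}
value = mapping.get('y', 209)  # -> value = 209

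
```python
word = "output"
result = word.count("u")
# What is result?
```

Answer: 2

Derivation:
Trace (tracking result):
word = 'output'  # -> word = 'output'
result = word.count('u')  # -> result = 2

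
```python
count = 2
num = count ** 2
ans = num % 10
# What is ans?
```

Trace (tracking ans):
count = 2  # -> count = 2
num = count ** 2  # -> num = 4
ans = num % 10  # -> ans = 4

Answer: 4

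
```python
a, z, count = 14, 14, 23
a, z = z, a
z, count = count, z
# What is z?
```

Trace (tracking z):
a, z, count = (14, 14, 23)  # -> a = 14, z = 14, count = 23
a, z = (z, a)  # -> a = 14, z = 14
z, count = (count, z)  # -> z = 23, count = 14

Answer: 23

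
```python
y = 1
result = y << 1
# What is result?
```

Trace (tracking result):
y = 1  # -> y = 1
result = y << 1  # -> result = 2

Answer: 2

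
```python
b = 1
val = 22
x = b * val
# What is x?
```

Trace (tracking x):
b = 1  # -> b = 1
val = 22  # -> val = 22
x = b * val  # -> x = 22

Answer: 22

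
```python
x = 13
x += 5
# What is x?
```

Answer: 18

Derivation:
Trace (tracking x):
x = 13  # -> x = 13
x += 5  # -> x = 18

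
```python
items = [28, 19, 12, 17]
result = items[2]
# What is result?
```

Trace (tracking result):
items = [28, 19, 12, 17]  # -> items = [28, 19, 12, 17]
result = items[2]  # -> result = 12

Answer: 12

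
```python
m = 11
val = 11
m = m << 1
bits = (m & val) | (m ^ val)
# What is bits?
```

Trace (tracking bits):
m = 11  # -> m = 11
val = 11  # -> val = 11
m = m << 1  # -> m = 22
bits = m & val | m ^ val  # -> bits = 31

Answer: 31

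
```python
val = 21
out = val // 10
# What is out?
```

Trace (tracking out):
val = 21  # -> val = 21
out = val // 10  # -> out = 2

Answer: 2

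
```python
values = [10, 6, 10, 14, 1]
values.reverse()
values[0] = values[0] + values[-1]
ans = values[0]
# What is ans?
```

Trace (tracking ans):
values = [10, 6, 10, 14, 1]  # -> values = [10, 6, 10, 14, 1]
values.reverse()  # -> values = [1, 14, 10, 6, 10]
values[0] = values[0] + values[-1]  # -> values = [11, 14, 10, 6, 10]
ans = values[0]  # -> ans = 11

Answer: 11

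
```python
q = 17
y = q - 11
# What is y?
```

Trace (tracking y):
q = 17  # -> q = 17
y = q - 11  # -> y = 6

Answer: 6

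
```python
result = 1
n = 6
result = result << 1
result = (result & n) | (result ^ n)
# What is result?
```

Answer: 6

Derivation:
Trace (tracking result):
result = 1  # -> result = 1
n = 6  # -> n = 6
result = result << 1  # -> result = 2
result = result & n | result ^ n  # -> result = 6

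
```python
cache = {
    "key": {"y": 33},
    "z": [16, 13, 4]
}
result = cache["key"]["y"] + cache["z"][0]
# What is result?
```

Trace (tracking result):
cache = {'key': {'y': 33}, 'z': [16, 13, 4]}  # -> cache = {'key': {'y': 33}, 'z': [16, 13, 4]}
result = cache['key']['y'] + cache['z'][0]  # -> result = 49

Answer: 49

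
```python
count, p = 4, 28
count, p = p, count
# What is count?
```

Answer: 28

Derivation:
Trace (tracking count):
count, p = (4, 28)  # -> count = 4, p = 28
count, p = (p, count)  # -> count = 28, p = 4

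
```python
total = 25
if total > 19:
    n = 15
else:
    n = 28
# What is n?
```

Trace (tracking n):
total = 25  # -> total = 25
if total > 19:  # condition is True
    n = 15  # -> n = 15

Answer: 15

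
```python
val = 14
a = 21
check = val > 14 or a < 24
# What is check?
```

Trace (tracking check):
val = 14  # -> val = 14
a = 21  # -> a = 21
check = val > 14 or a < 24  # -> check = True

Answer: True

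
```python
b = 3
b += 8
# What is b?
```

Answer: 11

Derivation:
Trace (tracking b):
b = 3  # -> b = 3
b += 8  # -> b = 11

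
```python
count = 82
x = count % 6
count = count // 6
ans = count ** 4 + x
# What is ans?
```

Trace (tracking ans):
count = 82  # -> count = 82
x = count % 6  # -> x = 4
count = count // 6  # -> count = 13
ans = count ** 4 + x  # -> ans = 28565

Answer: 28565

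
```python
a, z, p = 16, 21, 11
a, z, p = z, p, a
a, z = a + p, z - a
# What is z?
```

Answer: -10

Derivation:
Trace (tracking z):
a, z, p = (16, 21, 11)  # -> a = 16, z = 21, p = 11
a, z, p = (z, p, a)  # -> a = 21, z = 11, p = 16
a, z = (a + p, z - a)  # -> a = 37, z = -10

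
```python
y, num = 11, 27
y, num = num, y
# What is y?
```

Answer: 27

Derivation:
Trace (tracking y):
y, num = (11, 27)  # -> y = 11, num = 27
y, num = (num, y)  # -> y = 27, num = 11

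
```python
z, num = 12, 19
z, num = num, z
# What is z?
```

Trace (tracking z):
z, num = (12, 19)  # -> z = 12, num = 19
z, num = (num, z)  # -> z = 19, num = 12

Answer: 19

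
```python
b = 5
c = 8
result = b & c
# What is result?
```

Answer: 0

Derivation:
Trace (tracking result):
b = 5  # -> b = 5
c = 8  # -> c = 8
result = b & c  # -> result = 0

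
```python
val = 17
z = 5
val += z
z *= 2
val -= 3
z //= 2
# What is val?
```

Answer: 19

Derivation:
Trace (tracking val):
val = 17  # -> val = 17
z = 5  # -> z = 5
val += z  # -> val = 22
z *= 2  # -> z = 10
val -= 3  # -> val = 19
z //= 2  # -> z = 5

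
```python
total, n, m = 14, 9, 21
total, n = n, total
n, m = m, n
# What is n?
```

Answer: 21

Derivation:
Trace (tracking n):
total, n, m = (14, 9, 21)  # -> total = 14, n = 9, m = 21
total, n = (n, total)  # -> total = 9, n = 14
n, m = (m, n)  # -> n = 21, m = 14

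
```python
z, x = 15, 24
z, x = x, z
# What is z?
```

Answer: 24

Derivation:
Trace (tracking z):
z, x = (15, 24)  # -> z = 15, x = 24
z, x = (x, z)  # -> z = 24, x = 15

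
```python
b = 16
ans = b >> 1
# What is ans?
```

Answer: 8

Derivation:
Trace (tracking ans):
b = 16  # -> b = 16
ans = b >> 1  # -> ans = 8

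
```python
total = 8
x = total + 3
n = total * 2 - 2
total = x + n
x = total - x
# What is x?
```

Answer: 14

Derivation:
Trace (tracking x):
total = 8  # -> total = 8
x = total + 3  # -> x = 11
n = total * 2 - 2  # -> n = 14
total = x + n  # -> total = 25
x = total - x  # -> x = 14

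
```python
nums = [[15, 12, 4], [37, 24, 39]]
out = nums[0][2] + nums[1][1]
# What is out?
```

Trace (tracking out):
nums = [[15, 12, 4], [37, 24, 39]]  # -> nums = [[15, 12, 4], [37, 24, 39]]
out = nums[0][2] + nums[1][1]  # -> out = 28

Answer: 28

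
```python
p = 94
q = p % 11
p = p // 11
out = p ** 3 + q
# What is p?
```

Trace (tracking p):
p = 94  # -> p = 94
q = p % 11  # -> q = 6
p = p // 11  # -> p = 8
out = p ** 3 + q  # -> out = 518

Answer: 8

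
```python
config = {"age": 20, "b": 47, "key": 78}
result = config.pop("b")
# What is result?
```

Trace (tracking result):
config = {'age': 20, 'b': 47, 'key': 78}  # -> config = {'age': 20, 'b': 47, 'key': 78}
result = config.pop('b')  # -> result = 47

Answer: 47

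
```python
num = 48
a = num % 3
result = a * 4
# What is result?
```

Answer: 0

Derivation:
Trace (tracking result):
num = 48  # -> num = 48
a = num % 3  # -> a = 0
result = a * 4  # -> result = 0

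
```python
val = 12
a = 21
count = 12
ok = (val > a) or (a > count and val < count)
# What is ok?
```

Answer: False

Derivation:
Trace (tracking ok):
val = 12  # -> val = 12
a = 21  # -> a = 21
count = 12  # -> count = 12
ok = val > a or (a > count and val < count)  # -> ok = False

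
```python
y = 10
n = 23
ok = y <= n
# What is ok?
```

Trace (tracking ok):
y = 10  # -> y = 10
n = 23  # -> n = 23
ok = y <= n  # -> ok = True

Answer: True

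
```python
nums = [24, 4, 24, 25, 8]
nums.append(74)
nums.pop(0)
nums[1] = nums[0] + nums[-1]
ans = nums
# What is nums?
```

Trace (tracking nums):
nums = [24, 4, 24, 25, 8]  # -> nums = [24, 4, 24, 25, 8]
nums.append(74)  # -> nums = [24, 4, 24, 25, 8, 74]
nums.pop(0)  # -> nums = [4, 24, 25, 8, 74]
nums[1] = nums[0] + nums[-1]  # -> nums = [4, 78, 25, 8, 74]
ans = nums  # -> ans = [4, 78, 25, 8, 74]

Answer: [4, 78, 25, 8, 74]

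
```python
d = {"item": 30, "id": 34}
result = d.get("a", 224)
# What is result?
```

Answer: 224

Derivation:
Trace (tracking result):
d = {'item': 30, 'id': 34}  # -> d = {'item': 30, 'id': 34}
result = d.get('a', 224)  # -> result = 224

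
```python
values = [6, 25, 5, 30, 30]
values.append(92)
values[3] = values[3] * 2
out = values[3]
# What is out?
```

Answer: 60

Derivation:
Trace (tracking out):
values = [6, 25, 5, 30, 30]  # -> values = [6, 25, 5, 30, 30]
values.append(92)  # -> values = [6, 25, 5, 30, 30, 92]
values[3] = values[3] * 2  # -> values = [6, 25, 5, 60, 30, 92]
out = values[3]  # -> out = 60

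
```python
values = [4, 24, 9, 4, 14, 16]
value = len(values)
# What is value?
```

Trace (tracking value):
values = [4, 24, 9, 4, 14, 16]  # -> values = [4, 24, 9, 4, 14, 16]
value = len(values)  # -> value = 6

Answer: 6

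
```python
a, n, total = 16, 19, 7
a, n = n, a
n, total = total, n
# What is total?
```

Trace (tracking total):
a, n, total = (16, 19, 7)  # -> a = 16, n = 19, total = 7
a, n = (n, a)  # -> a = 19, n = 16
n, total = (total, n)  # -> n = 7, total = 16

Answer: 16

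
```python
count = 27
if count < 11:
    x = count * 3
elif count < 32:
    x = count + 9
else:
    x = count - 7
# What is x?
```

Answer: 36

Derivation:
Trace (tracking x):
count = 27  # -> count = 27
if count < 11:  # condition is False
elif count < 32:  # condition is True
    x = count + 9  # -> x = 36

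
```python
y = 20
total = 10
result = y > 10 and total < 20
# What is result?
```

Answer: True

Derivation:
Trace (tracking result):
y = 20  # -> y = 20
total = 10  # -> total = 10
result = y > 10 and total < 20  # -> result = True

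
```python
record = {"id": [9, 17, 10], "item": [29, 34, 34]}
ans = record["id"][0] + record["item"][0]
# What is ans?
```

Answer: 38

Derivation:
Trace (tracking ans):
record = {'id': [9, 17, 10], 'item': [29, 34, 34]}  # -> record = {'id': [9, 17, 10], 'item': [29, 34, 34]}
ans = record['id'][0] + record['item'][0]  # -> ans = 38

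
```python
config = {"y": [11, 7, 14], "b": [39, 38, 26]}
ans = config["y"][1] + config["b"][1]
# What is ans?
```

Answer: 45

Derivation:
Trace (tracking ans):
config = {'y': [11, 7, 14], 'b': [39, 38, 26]}  # -> config = {'y': [11, 7, 14], 'b': [39, 38, 26]}
ans = config['y'][1] + config['b'][1]  # -> ans = 45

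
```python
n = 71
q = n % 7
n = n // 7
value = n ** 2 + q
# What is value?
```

Answer: 101

Derivation:
Trace (tracking value):
n = 71  # -> n = 71
q = n % 7  # -> q = 1
n = n // 7  # -> n = 10
value = n ** 2 + q  # -> value = 101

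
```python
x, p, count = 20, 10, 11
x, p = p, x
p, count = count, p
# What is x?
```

Answer: 10

Derivation:
Trace (tracking x):
x, p, count = (20, 10, 11)  # -> x = 20, p = 10, count = 11
x, p = (p, x)  # -> x = 10, p = 20
p, count = (count, p)  # -> p = 11, count = 20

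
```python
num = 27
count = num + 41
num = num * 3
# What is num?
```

Answer: 81

Derivation:
Trace (tracking num):
num = 27  # -> num = 27
count = num + 41  # -> count = 68
num = num * 3  # -> num = 81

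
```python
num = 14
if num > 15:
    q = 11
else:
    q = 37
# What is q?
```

Answer: 37

Derivation:
Trace (tracking q):
num = 14  # -> num = 14
if num > 15:  # condition is False
else:
    q = 37  # -> q = 37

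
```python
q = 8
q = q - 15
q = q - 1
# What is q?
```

Trace (tracking q):
q = 8  # -> q = 8
q = q - 15  # -> q = -7
q = q - 1  # -> q = -8

Answer: -8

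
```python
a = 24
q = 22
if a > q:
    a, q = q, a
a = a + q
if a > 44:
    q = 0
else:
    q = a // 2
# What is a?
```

Answer: 46

Derivation:
Trace (tracking a):
a = 24  # -> a = 24
q = 22  # -> q = 22
if a > q:  # condition is True
    a, q = (q, a)  # -> a = 22, q = 24
a = a + q  # -> a = 46
if a > 44:  # condition is True
    q = 0  # -> q = 0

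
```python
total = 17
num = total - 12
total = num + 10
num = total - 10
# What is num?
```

Trace (tracking num):
total = 17  # -> total = 17
num = total - 12  # -> num = 5
total = num + 10  # -> total = 15
num = total - 10  # -> num = 5

Answer: 5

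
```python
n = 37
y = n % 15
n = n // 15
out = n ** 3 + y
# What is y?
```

Trace (tracking y):
n = 37  # -> n = 37
y = n % 15  # -> y = 7
n = n // 15  # -> n = 2
out = n ** 3 + y  # -> out = 15

Answer: 7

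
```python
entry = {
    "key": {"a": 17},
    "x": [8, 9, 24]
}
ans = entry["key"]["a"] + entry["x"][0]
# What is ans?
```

Trace (tracking ans):
entry = {'key': {'a': 17}, 'x': [8, 9, 24]}  # -> entry = {'key': {'a': 17}, 'x': [8, 9, 24]}
ans = entry['key']['a'] + entry['x'][0]  # -> ans = 25

Answer: 25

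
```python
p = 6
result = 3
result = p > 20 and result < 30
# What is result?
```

Answer: False

Derivation:
Trace (tracking result):
p = 6  # -> p = 6
result = 3  # -> result = 3
result = p > 20 and result < 30  # -> result = False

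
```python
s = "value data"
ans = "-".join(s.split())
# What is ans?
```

Trace (tracking ans):
s = 'value data'  # -> s = 'value data'
ans = '-'.join(s.split())  # -> ans = 'value-data'

Answer: 'value-data'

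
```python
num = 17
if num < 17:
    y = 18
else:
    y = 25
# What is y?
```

Trace (tracking y):
num = 17  # -> num = 17
if num < 17:  # condition is False
else:
    y = 25  # -> y = 25

Answer: 25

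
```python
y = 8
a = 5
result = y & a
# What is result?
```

Answer: 0

Derivation:
Trace (tracking result):
y = 8  # -> y = 8
a = 5  # -> a = 5
result = y & a  # -> result = 0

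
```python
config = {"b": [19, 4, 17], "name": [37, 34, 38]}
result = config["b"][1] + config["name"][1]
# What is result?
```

Answer: 38

Derivation:
Trace (tracking result):
config = {'b': [19, 4, 17], 'name': [37, 34, 38]}  # -> config = {'b': [19, 4, 17], 'name': [37, 34, 38]}
result = config['b'][1] + config['name'][1]  # -> result = 38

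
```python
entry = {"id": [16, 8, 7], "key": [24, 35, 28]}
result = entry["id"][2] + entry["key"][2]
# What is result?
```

Answer: 35

Derivation:
Trace (tracking result):
entry = {'id': [16, 8, 7], 'key': [24, 35, 28]}  # -> entry = {'id': [16, 8, 7], 'key': [24, 35, 28]}
result = entry['id'][2] + entry['key'][2]  # -> result = 35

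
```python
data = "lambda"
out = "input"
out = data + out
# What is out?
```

Trace (tracking out):
data = 'lambda'  # -> data = 'lambda'
out = 'input'  # -> out = 'input'
out = data + out  # -> out = 'lambdainput'

Answer: 'lambdainput'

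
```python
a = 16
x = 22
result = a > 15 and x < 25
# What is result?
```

Trace (tracking result):
a = 16  # -> a = 16
x = 22  # -> x = 22
result = a > 15 and x < 25  # -> result = True

Answer: True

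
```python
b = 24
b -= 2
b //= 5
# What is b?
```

Answer: 4

Derivation:
Trace (tracking b):
b = 24  # -> b = 24
b -= 2  # -> b = 22
b //= 5  # -> b = 4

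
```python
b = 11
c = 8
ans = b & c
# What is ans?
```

Trace (tracking ans):
b = 11  # -> b = 11
c = 8  # -> c = 8
ans = b & c  # -> ans = 8

Answer: 8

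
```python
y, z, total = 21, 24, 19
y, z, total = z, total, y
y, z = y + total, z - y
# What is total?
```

Answer: 21

Derivation:
Trace (tracking total):
y, z, total = (21, 24, 19)  # -> y = 21, z = 24, total = 19
y, z, total = (z, total, y)  # -> y = 24, z = 19, total = 21
y, z = (y + total, z - y)  # -> y = 45, z = -5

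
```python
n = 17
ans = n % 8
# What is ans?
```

Answer: 1

Derivation:
Trace (tracking ans):
n = 17  # -> n = 17
ans = n % 8  # -> ans = 1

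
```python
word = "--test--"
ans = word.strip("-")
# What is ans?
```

Trace (tracking ans):
word = '--test--'  # -> word = '--test--'
ans = word.strip('-')  # -> ans = 'test'

Answer: 'test'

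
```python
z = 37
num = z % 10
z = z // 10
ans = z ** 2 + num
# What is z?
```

Answer: 3

Derivation:
Trace (tracking z):
z = 37  # -> z = 37
num = z % 10  # -> num = 7
z = z // 10  # -> z = 3
ans = z ** 2 + num  # -> ans = 16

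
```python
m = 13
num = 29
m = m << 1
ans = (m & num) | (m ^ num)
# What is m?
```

Trace (tracking m):
m = 13  # -> m = 13
num = 29  # -> num = 29
m = m << 1  # -> m = 26
ans = m & num | m ^ num  # -> ans = 31

Answer: 26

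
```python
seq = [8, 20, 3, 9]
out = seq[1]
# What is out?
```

Answer: 20

Derivation:
Trace (tracking out):
seq = [8, 20, 3, 9]  # -> seq = [8, 20, 3, 9]
out = seq[1]  # -> out = 20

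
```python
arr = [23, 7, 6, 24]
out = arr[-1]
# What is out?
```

Answer: 24

Derivation:
Trace (tracking out):
arr = [23, 7, 6, 24]  # -> arr = [23, 7, 6, 24]
out = arr[-1]  # -> out = 24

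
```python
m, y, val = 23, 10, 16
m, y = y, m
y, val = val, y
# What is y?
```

Answer: 16

Derivation:
Trace (tracking y):
m, y, val = (23, 10, 16)  # -> m = 23, y = 10, val = 16
m, y = (y, m)  # -> m = 10, y = 23
y, val = (val, y)  # -> y = 16, val = 23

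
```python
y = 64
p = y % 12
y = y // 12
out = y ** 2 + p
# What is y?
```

Answer: 5

Derivation:
Trace (tracking y):
y = 64  # -> y = 64
p = y % 12  # -> p = 4
y = y // 12  # -> y = 5
out = y ** 2 + p  # -> out = 29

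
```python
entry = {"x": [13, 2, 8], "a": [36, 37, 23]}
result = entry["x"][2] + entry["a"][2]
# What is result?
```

Trace (tracking result):
entry = {'x': [13, 2, 8], 'a': [36, 37, 23]}  # -> entry = {'x': [13, 2, 8], 'a': [36, 37, 23]}
result = entry['x'][2] + entry['a'][2]  # -> result = 31

Answer: 31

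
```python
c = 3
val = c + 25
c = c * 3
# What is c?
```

Trace (tracking c):
c = 3  # -> c = 3
val = c + 25  # -> val = 28
c = c * 3  # -> c = 9

Answer: 9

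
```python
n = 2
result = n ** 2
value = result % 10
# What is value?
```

Answer: 4

Derivation:
Trace (tracking value):
n = 2  # -> n = 2
result = n ** 2  # -> result = 4
value = result % 10  # -> value = 4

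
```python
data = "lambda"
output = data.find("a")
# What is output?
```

Answer: 1

Derivation:
Trace (tracking output):
data = 'lambda'  # -> data = 'lambda'
output = data.find('a')  # -> output = 1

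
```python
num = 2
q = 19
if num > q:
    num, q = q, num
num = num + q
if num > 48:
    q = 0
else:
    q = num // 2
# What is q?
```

Answer: 10

Derivation:
Trace (tracking q):
num = 2  # -> num = 2
q = 19  # -> q = 19
if num > q:  # condition is False
num = num + q  # -> num = 21
if num > 48:  # condition is False
else:
    q = num // 2  # -> q = 10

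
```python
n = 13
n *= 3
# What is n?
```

Answer: 39

Derivation:
Trace (tracking n):
n = 13  # -> n = 13
n *= 3  # -> n = 39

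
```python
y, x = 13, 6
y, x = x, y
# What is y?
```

Trace (tracking y):
y, x = (13, 6)  # -> y = 13, x = 6
y, x = (x, y)  # -> y = 6, x = 13

Answer: 6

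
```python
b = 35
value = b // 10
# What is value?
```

Trace (tracking value):
b = 35  # -> b = 35
value = b // 10  # -> value = 3

Answer: 3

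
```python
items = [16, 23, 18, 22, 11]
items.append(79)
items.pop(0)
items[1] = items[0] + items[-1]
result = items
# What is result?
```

Answer: [23, 102, 22, 11, 79]

Derivation:
Trace (tracking result):
items = [16, 23, 18, 22, 11]  # -> items = [16, 23, 18, 22, 11]
items.append(79)  # -> items = [16, 23, 18, 22, 11, 79]
items.pop(0)  # -> items = [23, 18, 22, 11, 79]
items[1] = items[0] + items[-1]  # -> items = [23, 102, 22, 11, 79]
result = items  # -> result = [23, 102, 22, 11, 79]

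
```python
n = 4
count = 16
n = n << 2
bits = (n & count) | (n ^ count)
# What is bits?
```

Answer: 16

Derivation:
Trace (tracking bits):
n = 4  # -> n = 4
count = 16  # -> count = 16
n = n << 2  # -> n = 16
bits = n & count | n ^ count  # -> bits = 16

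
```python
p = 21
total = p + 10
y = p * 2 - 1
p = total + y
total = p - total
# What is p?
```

Answer: 72

Derivation:
Trace (tracking p):
p = 21  # -> p = 21
total = p + 10  # -> total = 31
y = p * 2 - 1  # -> y = 41
p = total + y  # -> p = 72
total = p - total  # -> total = 41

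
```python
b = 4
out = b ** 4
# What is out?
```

Answer: 256

Derivation:
Trace (tracking out):
b = 4  # -> b = 4
out = b ** 4  # -> out = 256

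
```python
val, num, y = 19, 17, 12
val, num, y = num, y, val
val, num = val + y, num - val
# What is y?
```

Trace (tracking y):
val, num, y = (19, 17, 12)  # -> val = 19, num = 17, y = 12
val, num, y = (num, y, val)  # -> val = 17, num = 12, y = 19
val, num = (val + y, num - val)  # -> val = 36, num = -5

Answer: 19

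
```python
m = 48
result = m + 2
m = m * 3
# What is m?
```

Trace (tracking m):
m = 48  # -> m = 48
result = m + 2  # -> result = 50
m = m * 3  # -> m = 144

Answer: 144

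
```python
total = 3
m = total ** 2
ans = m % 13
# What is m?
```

Answer: 9

Derivation:
Trace (tracking m):
total = 3  # -> total = 3
m = total ** 2  # -> m = 9
ans = m % 13  # -> ans = 9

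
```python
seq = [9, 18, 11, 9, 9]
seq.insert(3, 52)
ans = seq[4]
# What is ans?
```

Answer: 9

Derivation:
Trace (tracking ans):
seq = [9, 18, 11, 9, 9]  # -> seq = [9, 18, 11, 9, 9]
seq.insert(3, 52)  # -> seq = [9, 18, 11, 52, 9, 9]
ans = seq[4]  # -> ans = 9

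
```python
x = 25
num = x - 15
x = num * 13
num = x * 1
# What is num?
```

Answer: 130

Derivation:
Trace (tracking num):
x = 25  # -> x = 25
num = x - 15  # -> num = 10
x = num * 13  # -> x = 130
num = x * 1  # -> num = 130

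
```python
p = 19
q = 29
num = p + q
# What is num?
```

Answer: 48

Derivation:
Trace (tracking num):
p = 19  # -> p = 19
q = 29  # -> q = 29
num = p + q  # -> num = 48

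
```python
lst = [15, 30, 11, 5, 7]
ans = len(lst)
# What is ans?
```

Trace (tracking ans):
lst = [15, 30, 11, 5, 7]  # -> lst = [15, 30, 11, 5, 7]
ans = len(lst)  # -> ans = 5

Answer: 5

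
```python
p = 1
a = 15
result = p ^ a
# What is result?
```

Trace (tracking result):
p = 1  # -> p = 1
a = 15  # -> a = 15
result = p ^ a  # -> result = 14

Answer: 14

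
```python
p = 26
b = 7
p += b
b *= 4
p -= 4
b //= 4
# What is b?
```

Answer: 7

Derivation:
Trace (tracking b):
p = 26  # -> p = 26
b = 7  # -> b = 7
p += b  # -> p = 33
b *= 4  # -> b = 28
p -= 4  # -> p = 29
b //= 4  # -> b = 7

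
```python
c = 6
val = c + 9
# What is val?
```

Trace (tracking val):
c = 6  # -> c = 6
val = c + 9  # -> val = 15

Answer: 15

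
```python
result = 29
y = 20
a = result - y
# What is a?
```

Answer: 9

Derivation:
Trace (tracking a):
result = 29  # -> result = 29
y = 20  # -> y = 20
a = result - y  # -> a = 9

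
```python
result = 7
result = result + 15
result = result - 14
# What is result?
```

Answer: 8

Derivation:
Trace (tracking result):
result = 7  # -> result = 7
result = result + 15  # -> result = 22
result = result - 14  # -> result = 8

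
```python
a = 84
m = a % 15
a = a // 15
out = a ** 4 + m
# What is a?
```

Answer: 5

Derivation:
Trace (tracking a):
a = 84  # -> a = 84
m = a % 15  # -> m = 9
a = a // 15  # -> a = 5
out = a ** 4 + m  # -> out = 634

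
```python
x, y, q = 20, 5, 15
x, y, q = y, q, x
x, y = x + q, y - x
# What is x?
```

Trace (tracking x):
x, y, q = (20, 5, 15)  # -> x = 20, y = 5, q = 15
x, y, q = (y, q, x)  # -> x = 5, y = 15, q = 20
x, y = (x + q, y - x)  # -> x = 25, y = 10

Answer: 25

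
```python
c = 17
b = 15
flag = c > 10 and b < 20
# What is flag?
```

Answer: True

Derivation:
Trace (tracking flag):
c = 17  # -> c = 17
b = 15  # -> b = 15
flag = c > 10 and b < 20  # -> flag = True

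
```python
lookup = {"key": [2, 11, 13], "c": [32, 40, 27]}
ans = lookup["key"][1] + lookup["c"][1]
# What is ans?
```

Trace (tracking ans):
lookup = {'key': [2, 11, 13], 'c': [32, 40, 27]}  # -> lookup = {'key': [2, 11, 13], 'c': [32, 40, 27]}
ans = lookup['key'][1] + lookup['c'][1]  # -> ans = 51

Answer: 51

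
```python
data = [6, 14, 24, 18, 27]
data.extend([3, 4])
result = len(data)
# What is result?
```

Trace (tracking result):
data = [6, 14, 24, 18, 27]  # -> data = [6, 14, 24, 18, 27]
data.extend([3, 4])  # -> data = [6, 14, 24, 18, 27, 3, 4]
result = len(data)  # -> result = 7

Answer: 7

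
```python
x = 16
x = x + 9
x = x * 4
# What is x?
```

Answer: 100

Derivation:
Trace (tracking x):
x = 16  # -> x = 16
x = x + 9  # -> x = 25
x = x * 4  # -> x = 100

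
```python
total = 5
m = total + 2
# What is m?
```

Trace (tracking m):
total = 5  # -> total = 5
m = total + 2  # -> m = 7

Answer: 7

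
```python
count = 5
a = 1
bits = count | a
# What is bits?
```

Trace (tracking bits):
count = 5  # -> count = 5
a = 1  # -> a = 1
bits = count | a  # -> bits = 5

Answer: 5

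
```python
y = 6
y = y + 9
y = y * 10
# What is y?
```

Answer: 150

Derivation:
Trace (tracking y):
y = 6  # -> y = 6
y = y + 9  # -> y = 15
y = y * 10  # -> y = 150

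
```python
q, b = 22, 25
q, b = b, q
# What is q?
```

Trace (tracking q):
q, b = (22, 25)  # -> q = 22, b = 25
q, b = (b, q)  # -> q = 25, b = 22

Answer: 25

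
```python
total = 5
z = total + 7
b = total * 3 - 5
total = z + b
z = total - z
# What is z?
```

Trace (tracking z):
total = 5  # -> total = 5
z = total + 7  # -> z = 12
b = total * 3 - 5  # -> b = 10
total = z + b  # -> total = 22
z = total - z  # -> z = 10

Answer: 10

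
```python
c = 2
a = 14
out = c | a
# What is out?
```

Trace (tracking out):
c = 2  # -> c = 2
a = 14  # -> a = 14
out = c | a  # -> out = 14

Answer: 14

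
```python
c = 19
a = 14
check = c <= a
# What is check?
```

Trace (tracking check):
c = 19  # -> c = 19
a = 14  # -> a = 14
check = c <= a  # -> check = False

Answer: False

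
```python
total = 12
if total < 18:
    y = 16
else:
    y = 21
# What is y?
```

Answer: 16

Derivation:
Trace (tracking y):
total = 12  # -> total = 12
if total < 18:  # condition is True
    y = 16  # -> y = 16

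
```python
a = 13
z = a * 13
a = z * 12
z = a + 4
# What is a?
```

Answer: 2028

Derivation:
Trace (tracking a):
a = 13  # -> a = 13
z = a * 13  # -> z = 169
a = z * 12  # -> a = 2028
z = a + 4  # -> z = 2032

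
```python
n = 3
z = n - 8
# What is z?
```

Answer: -5

Derivation:
Trace (tracking z):
n = 3  # -> n = 3
z = n - 8  # -> z = -5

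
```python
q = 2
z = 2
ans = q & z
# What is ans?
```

Trace (tracking ans):
q = 2  # -> q = 2
z = 2  # -> z = 2
ans = q & z  # -> ans = 2

Answer: 2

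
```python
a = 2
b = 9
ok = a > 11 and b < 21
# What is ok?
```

Answer: False

Derivation:
Trace (tracking ok):
a = 2  # -> a = 2
b = 9  # -> b = 9
ok = a > 11 and b < 21  # -> ok = False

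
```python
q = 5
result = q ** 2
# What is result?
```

Answer: 25

Derivation:
Trace (tracking result):
q = 5  # -> q = 5
result = q ** 2  # -> result = 25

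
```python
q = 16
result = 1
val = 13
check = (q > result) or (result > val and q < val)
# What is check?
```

Answer: True

Derivation:
Trace (tracking check):
q = 16  # -> q = 16
result = 1  # -> result = 1
val = 13  # -> val = 13
check = q > result or (result > val and q < val)  # -> check = True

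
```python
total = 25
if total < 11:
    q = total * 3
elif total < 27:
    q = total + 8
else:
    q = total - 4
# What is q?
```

Trace (tracking q):
total = 25  # -> total = 25
if total < 11:  # condition is False
elif total < 27:  # condition is True
    q = total + 8  # -> q = 33

Answer: 33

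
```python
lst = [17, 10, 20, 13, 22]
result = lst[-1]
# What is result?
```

Trace (tracking result):
lst = [17, 10, 20, 13, 22]  # -> lst = [17, 10, 20, 13, 22]
result = lst[-1]  # -> result = 22

Answer: 22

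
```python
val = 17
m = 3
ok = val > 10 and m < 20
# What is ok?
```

Answer: True

Derivation:
Trace (tracking ok):
val = 17  # -> val = 17
m = 3  # -> m = 3
ok = val > 10 and m < 20  # -> ok = True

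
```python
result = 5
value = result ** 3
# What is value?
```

Trace (tracking value):
result = 5  # -> result = 5
value = result ** 3  # -> value = 125

Answer: 125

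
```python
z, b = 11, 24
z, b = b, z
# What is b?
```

Answer: 11

Derivation:
Trace (tracking b):
z, b = (11, 24)  # -> z = 11, b = 24
z, b = (b, z)  # -> z = 24, b = 11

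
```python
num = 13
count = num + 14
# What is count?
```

Answer: 27

Derivation:
Trace (tracking count):
num = 13  # -> num = 13
count = num + 14  # -> count = 27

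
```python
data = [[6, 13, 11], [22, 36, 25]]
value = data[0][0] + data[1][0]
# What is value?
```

Trace (tracking value):
data = [[6, 13, 11], [22, 36, 25]]  # -> data = [[6, 13, 11], [22, 36, 25]]
value = data[0][0] + data[1][0]  # -> value = 28

Answer: 28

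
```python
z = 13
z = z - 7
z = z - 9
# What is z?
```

Answer: -3

Derivation:
Trace (tracking z):
z = 13  # -> z = 13
z = z - 7  # -> z = 6
z = z - 9  # -> z = -3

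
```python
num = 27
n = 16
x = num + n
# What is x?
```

Answer: 43

Derivation:
Trace (tracking x):
num = 27  # -> num = 27
n = 16  # -> n = 16
x = num + n  # -> x = 43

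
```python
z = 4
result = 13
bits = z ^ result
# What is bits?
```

Trace (tracking bits):
z = 4  # -> z = 4
result = 13  # -> result = 13
bits = z ^ result  # -> bits = 9

Answer: 9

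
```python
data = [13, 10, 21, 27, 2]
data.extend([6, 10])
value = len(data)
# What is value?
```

Trace (tracking value):
data = [13, 10, 21, 27, 2]  # -> data = [13, 10, 21, 27, 2]
data.extend([6, 10])  # -> data = [13, 10, 21, 27, 2, 6, 10]
value = len(data)  # -> value = 7

Answer: 7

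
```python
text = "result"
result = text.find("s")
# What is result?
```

Trace (tracking result):
text = 'result'  # -> text = 'result'
result = text.find('s')  # -> result = 2

Answer: 2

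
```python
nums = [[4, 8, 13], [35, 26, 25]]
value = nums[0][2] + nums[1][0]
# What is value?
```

Trace (tracking value):
nums = [[4, 8, 13], [35, 26, 25]]  # -> nums = [[4, 8, 13], [35, 26, 25]]
value = nums[0][2] + nums[1][0]  # -> value = 48

Answer: 48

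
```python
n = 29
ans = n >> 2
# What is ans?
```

Answer: 7

Derivation:
Trace (tracking ans):
n = 29  # -> n = 29
ans = n >> 2  # -> ans = 7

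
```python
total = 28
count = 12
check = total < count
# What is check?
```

Trace (tracking check):
total = 28  # -> total = 28
count = 12  # -> count = 12
check = total < count  # -> check = False

Answer: False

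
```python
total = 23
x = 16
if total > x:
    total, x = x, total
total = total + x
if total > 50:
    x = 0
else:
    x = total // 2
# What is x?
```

Trace (tracking x):
total = 23  # -> total = 23
x = 16  # -> x = 16
if total > x:  # condition is True
    total, x = (x, total)  # -> total = 16, x = 23
total = total + x  # -> total = 39
if total > 50:  # condition is False
else:
    x = total // 2  # -> x = 19

Answer: 19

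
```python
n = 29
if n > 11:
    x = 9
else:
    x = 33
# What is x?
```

Answer: 9

Derivation:
Trace (tracking x):
n = 29  # -> n = 29
if n > 11:  # condition is True
    x = 9  # -> x = 9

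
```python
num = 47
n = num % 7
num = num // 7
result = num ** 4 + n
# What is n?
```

Trace (tracking n):
num = 47  # -> num = 47
n = num % 7  # -> n = 5
num = num // 7  # -> num = 6
result = num ** 4 + n  # -> result = 1301

Answer: 5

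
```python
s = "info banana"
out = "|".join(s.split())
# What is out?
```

Trace (tracking out):
s = 'info banana'  # -> s = 'info banana'
out = '|'.join(s.split())  # -> out = 'info|banana'

Answer: 'info|banana'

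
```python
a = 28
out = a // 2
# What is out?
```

Trace (tracking out):
a = 28  # -> a = 28
out = a // 2  # -> out = 14

Answer: 14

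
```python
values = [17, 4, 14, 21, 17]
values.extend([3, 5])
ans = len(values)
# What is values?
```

Trace (tracking values):
values = [17, 4, 14, 21, 17]  # -> values = [17, 4, 14, 21, 17]
values.extend([3, 5])  # -> values = [17, 4, 14, 21, 17, 3, 5]
ans = len(values)  # -> ans = 7

Answer: [17, 4, 14, 21, 17, 3, 5]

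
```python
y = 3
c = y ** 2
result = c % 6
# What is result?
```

Answer: 3

Derivation:
Trace (tracking result):
y = 3  # -> y = 3
c = y ** 2  # -> c = 9
result = c % 6  # -> result = 3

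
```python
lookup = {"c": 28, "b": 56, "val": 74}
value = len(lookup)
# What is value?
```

Answer: 3

Derivation:
Trace (tracking value):
lookup = {'c': 28, 'b': 56, 'val': 74}  # -> lookup = {'c': 28, 'b': 56, 'val': 74}
value = len(lookup)  # -> value = 3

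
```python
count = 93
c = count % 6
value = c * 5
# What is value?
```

Answer: 15

Derivation:
Trace (tracking value):
count = 93  # -> count = 93
c = count % 6  # -> c = 3
value = c * 5  # -> value = 15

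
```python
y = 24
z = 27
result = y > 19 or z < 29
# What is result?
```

Trace (tracking result):
y = 24  # -> y = 24
z = 27  # -> z = 27
result = y > 19 or z < 29  # -> result = True

Answer: True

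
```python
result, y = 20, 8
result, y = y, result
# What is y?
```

Trace (tracking y):
result, y = (20, 8)  # -> result = 20, y = 8
result, y = (y, result)  # -> result = 8, y = 20

Answer: 20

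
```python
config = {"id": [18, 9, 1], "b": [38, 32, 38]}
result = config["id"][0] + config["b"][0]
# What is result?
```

Answer: 56

Derivation:
Trace (tracking result):
config = {'id': [18, 9, 1], 'b': [38, 32, 38]}  # -> config = {'id': [18, 9, 1], 'b': [38, 32, 38]}
result = config['id'][0] + config['b'][0]  # -> result = 56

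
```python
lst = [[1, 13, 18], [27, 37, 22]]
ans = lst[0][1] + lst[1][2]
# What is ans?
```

Trace (tracking ans):
lst = [[1, 13, 18], [27, 37, 22]]  # -> lst = [[1, 13, 18], [27, 37, 22]]
ans = lst[0][1] + lst[1][2]  # -> ans = 35

Answer: 35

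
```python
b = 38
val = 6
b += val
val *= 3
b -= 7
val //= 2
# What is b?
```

Answer: 37

Derivation:
Trace (tracking b):
b = 38  # -> b = 38
val = 6  # -> val = 6
b += val  # -> b = 44
val *= 3  # -> val = 18
b -= 7  # -> b = 37
val //= 2  # -> val = 9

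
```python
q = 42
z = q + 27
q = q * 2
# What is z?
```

Trace (tracking z):
q = 42  # -> q = 42
z = q + 27  # -> z = 69
q = q * 2  # -> q = 84

Answer: 69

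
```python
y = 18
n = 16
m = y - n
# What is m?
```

Answer: 2

Derivation:
Trace (tracking m):
y = 18  # -> y = 18
n = 16  # -> n = 16
m = y - n  # -> m = 2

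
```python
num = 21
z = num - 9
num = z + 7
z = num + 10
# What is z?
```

Trace (tracking z):
num = 21  # -> num = 21
z = num - 9  # -> z = 12
num = z + 7  # -> num = 19
z = num + 10  # -> z = 29

Answer: 29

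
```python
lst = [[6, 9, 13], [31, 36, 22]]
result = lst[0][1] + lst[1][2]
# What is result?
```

Answer: 31

Derivation:
Trace (tracking result):
lst = [[6, 9, 13], [31, 36, 22]]  # -> lst = [[6, 9, 13], [31, 36, 22]]
result = lst[0][1] + lst[1][2]  # -> result = 31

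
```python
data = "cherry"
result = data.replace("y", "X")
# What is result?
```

Answer: 'cherrX'

Derivation:
Trace (tracking result):
data = 'cherry'  # -> data = 'cherry'
result = data.replace('y', 'X')  # -> result = 'cherrX'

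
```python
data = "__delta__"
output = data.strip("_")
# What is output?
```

Trace (tracking output):
data = '__delta__'  # -> data = '__delta__'
output = data.strip('_')  # -> output = 'delta'

Answer: 'delta'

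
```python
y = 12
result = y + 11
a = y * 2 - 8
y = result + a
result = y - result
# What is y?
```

Trace (tracking y):
y = 12  # -> y = 12
result = y + 11  # -> result = 23
a = y * 2 - 8  # -> a = 16
y = result + a  # -> y = 39
result = y - result  # -> result = 16

Answer: 39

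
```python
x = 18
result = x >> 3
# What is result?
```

Trace (tracking result):
x = 18  # -> x = 18
result = x >> 3  # -> result = 2

Answer: 2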